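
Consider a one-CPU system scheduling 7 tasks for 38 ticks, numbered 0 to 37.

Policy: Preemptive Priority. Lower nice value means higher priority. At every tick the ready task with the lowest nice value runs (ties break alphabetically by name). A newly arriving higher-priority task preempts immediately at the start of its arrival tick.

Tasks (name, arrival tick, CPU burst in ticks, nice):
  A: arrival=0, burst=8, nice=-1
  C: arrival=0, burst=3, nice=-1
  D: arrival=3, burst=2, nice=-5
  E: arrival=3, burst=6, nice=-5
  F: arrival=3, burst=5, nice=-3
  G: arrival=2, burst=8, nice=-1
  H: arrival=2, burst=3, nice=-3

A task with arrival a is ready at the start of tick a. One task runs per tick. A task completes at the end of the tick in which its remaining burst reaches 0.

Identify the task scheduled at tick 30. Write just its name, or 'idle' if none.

running at tick 30 = G

t=0: ready={A,C} → run A
t=1: ready={A,C} → run A
t=2: ready={A,C,G,H} → run H
t=3: ready={A,C,D,E,F,G,H} → run D
t=4: ready={A,C,D,E,F,G,H} → run D
t=5: ready={A,C,E,F,G,H} → run E
t=6: ready={A,C,E,F,G,H} → run E
t=7: ready={A,C,E,F,G,H} → run E
t=8: ready={A,C,E,F,G,H} → run E
t=9: ready={A,C,E,F,G,H} → run E
t=10: ready={A,C,E,F,G,H} → run E
t=11: ready={A,C,F,G,H} → run F
t=12: ready={A,C,F,G,H} → run F
t=13: ready={A,C,F,G,H} → run F
t=14: ready={A,C,F,G,H} → run F
t=15: ready={A,C,F,G,H} → run F
t=16: ready={A,C,G,H} → run H
t=17: ready={A,C,G,H} → run H
t=18: ready={A,C,G} → run A
t=19: ready={A,C,G} → run A
t=20: ready={A,C,G} → run A
t=21: ready={A,C,G} → run A
t=22: ready={A,C,G} → run A
t=23: ready={A,C,G} → run A
t=24: ready={C,G} → run C
t=25: ready={C,G} → run C
t=26: ready={C,G} → run C
t=27: ready={G} → run G
t=28: ready={G} → run G
t=29: ready={G} → run G
t=30: ready={G} → run G
t=31: ready={G} → run G
t=32: ready={G} → run G
t=33: ready={G} → run G
t=34: ready={G} → run G
t=35: (idle)
t=36: (idle)
t=37: (idle)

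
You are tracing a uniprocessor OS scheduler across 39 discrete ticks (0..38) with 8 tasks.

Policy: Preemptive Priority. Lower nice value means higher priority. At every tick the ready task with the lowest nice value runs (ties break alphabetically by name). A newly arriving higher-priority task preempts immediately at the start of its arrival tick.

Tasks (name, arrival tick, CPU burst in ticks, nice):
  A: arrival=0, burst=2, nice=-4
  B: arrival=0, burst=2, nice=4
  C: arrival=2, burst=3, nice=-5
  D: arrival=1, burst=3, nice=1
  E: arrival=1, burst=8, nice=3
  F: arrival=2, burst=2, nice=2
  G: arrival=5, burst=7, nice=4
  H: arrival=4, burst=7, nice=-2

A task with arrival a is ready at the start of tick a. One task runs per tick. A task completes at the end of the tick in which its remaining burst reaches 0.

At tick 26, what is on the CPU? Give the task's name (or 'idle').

t=0: ready={A,B} → run A
t=1: ready={A,B,D,E} → run A
t=2: ready={B,C,D,E,F} → run C
t=3: ready={B,C,D,E,F} → run C
t=4: ready={B,C,D,E,F,H} → run C
t=5: ready={B,D,E,F,G,H} → run H
t=6: ready={B,D,E,F,G,H} → run H
t=7: ready={B,D,E,F,G,H} → run H
t=8: ready={B,D,E,F,G,H} → run H
t=9: ready={B,D,E,F,G,H} → run H
t=10: ready={B,D,E,F,G,H} → run H
t=11: ready={B,D,E,F,G,H} → run H
t=12: ready={B,D,E,F,G} → run D
t=13: ready={B,D,E,F,G} → run D
t=14: ready={B,D,E,F,G} → run D
t=15: ready={B,E,F,G} → run F
t=16: ready={B,E,F,G} → run F
t=17: ready={B,E,G} → run E
t=18: ready={B,E,G} → run E
t=19: ready={B,E,G} → run E
t=20: ready={B,E,G} → run E
t=21: ready={B,E,G} → run E
t=22: ready={B,E,G} → run E
t=23: ready={B,E,G} → run E
t=24: ready={B,E,G} → run E
t=25: ready={B,G} → run B
t=26: ready={B,G} → run B
t=27: ready={G} → run G
t=28: ready={G} → run G
t=29: ready={G} → run G
t=30: ready={G} → run G
t=31: ready={G} → run G
t=32: ready={G} → run G
t=33: ready={G} → run G
t=34: (idle)
t=35: (idle)
t=36: (idle)
t=37: (idle)
t=38: (idle)

running at tick 26 = B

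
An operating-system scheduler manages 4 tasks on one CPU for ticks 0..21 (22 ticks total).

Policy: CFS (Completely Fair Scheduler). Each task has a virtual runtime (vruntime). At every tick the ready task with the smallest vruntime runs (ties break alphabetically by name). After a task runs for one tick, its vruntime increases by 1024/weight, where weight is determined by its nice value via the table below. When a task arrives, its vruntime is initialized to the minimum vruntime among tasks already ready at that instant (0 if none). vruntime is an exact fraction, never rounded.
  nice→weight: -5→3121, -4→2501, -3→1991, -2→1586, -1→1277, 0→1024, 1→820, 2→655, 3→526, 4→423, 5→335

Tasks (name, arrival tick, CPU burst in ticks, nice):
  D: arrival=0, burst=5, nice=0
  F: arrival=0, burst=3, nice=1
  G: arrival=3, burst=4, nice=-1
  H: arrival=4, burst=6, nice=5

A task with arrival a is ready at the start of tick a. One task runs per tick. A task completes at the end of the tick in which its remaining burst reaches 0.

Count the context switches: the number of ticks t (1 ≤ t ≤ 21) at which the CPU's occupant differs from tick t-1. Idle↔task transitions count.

t=0: vr[D=0 F=0] → run D
t=1: vr[D=1 F=0] → run F
t=2: vr[D=1 F=256/205] → run D
t=3: vr[D=2 F=256/205 G=256/205] → run F
t=4: vr[D=2 F=512/205 G=256/205 H=256/205] → run G
t=5: vr[D=2 F=512/205 G=536832/261785 H=256/205] → run H
t=6: vr[D=2 F=512/205 G=536832/261785 H=59136/13735] → run D
t=7: vr[D=3 F=512/205 G=536832/261785 H=59136/13735] → run G
t=8: vr[D=3 F=512/205 G=746752/261785 H=59136/13735] → run F
t=9: vr[D=3 G=746752/261785 H=59136/13735] → run G
t=10: vr[D=3 G=956672/261785 H=59136/13735] → run D
t=11: vr[D=4 G=956672/261785 H=59136/13735] → run G
t=12: vr[D=4 H=59136/13735] → run D
t=13: vr[H=59136/13735] → run H
t=14: vr[H=20224/2747] → run H
t=15: vr[H=143104/13735] → run H
t=16: vr[H=185088/13735] → run H
t=17: vr[H=227072/13735] → run H
t=18: (idle)
t=19: (idle)
t=20: (idle)
t=21: (idle)

context switches = 14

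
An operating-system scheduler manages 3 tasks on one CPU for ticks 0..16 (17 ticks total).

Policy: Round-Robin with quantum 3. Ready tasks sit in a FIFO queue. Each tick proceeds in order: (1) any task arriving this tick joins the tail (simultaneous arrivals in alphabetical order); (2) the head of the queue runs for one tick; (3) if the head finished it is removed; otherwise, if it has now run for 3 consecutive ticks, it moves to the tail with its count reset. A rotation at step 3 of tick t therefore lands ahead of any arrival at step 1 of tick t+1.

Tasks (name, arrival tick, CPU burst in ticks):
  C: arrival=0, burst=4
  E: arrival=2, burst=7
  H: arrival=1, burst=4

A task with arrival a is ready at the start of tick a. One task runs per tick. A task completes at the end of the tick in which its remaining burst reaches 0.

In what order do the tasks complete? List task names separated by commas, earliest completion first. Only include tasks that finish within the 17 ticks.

completion order = C, H, E

t=0: queue=[C] q_used=0 → run C
t=1: queue=[C,H] q_used=1 → run C
t=2: queue=[C,H,E] q_used=2 → run C
t=3: queue=[H,E,C] q_used=0 → run H
t=4: queue=[H,E,C] q_used=1 → run H
t=5: queue=[H,E,C] q_used=2 → run H
t=6: queue=[E,C,H] q_used=0 → run E
t=7: queue=[E,C,H] q_used=1 → run E
t=8: queue=[E,C,H] q_used=2 → run E
t=9: queue=[C,H,E] q_used=0 → run C
t=10: queue=[H,E] q_used=0 → run H
t=11: queue=[E] q_used=0 → run E
t=12: queue=[E] q_used=1 → run E
t=13: queue=[E] q_used=2 → run E
t=14: queue=[E] q_used=0 → run E
t=15: (idle)
t=16: (idle)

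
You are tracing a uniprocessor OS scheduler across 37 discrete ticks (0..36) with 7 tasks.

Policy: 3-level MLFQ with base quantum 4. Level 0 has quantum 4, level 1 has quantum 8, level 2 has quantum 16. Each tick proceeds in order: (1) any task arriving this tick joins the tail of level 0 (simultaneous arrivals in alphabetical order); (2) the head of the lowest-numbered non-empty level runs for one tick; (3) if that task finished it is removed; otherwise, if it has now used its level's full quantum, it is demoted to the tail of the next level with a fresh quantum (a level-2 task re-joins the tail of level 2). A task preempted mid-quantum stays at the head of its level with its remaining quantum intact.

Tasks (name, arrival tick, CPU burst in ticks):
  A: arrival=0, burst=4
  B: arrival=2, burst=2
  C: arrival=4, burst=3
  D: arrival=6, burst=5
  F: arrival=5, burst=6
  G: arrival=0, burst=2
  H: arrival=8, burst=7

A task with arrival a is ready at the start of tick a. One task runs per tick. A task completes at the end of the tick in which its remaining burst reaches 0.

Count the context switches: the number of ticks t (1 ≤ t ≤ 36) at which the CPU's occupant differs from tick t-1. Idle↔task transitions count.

context switches = 10

t=0: L0/L1/L2 = AG/-/- → run A
t=1: L0/L1/L2 = AG/-/- → run A
t=2: L0/L1/L2 = AGB/-/- → run A
t=3: L0/L1/L2 = AGB/-/- → run A
t=4: L0/L1/L2 = GBC/-/- → run G
t=5: L0/L1/L2 = GBCF/-/- → run G
t=6: L0/L1/L2 = BCFD/-/- → run B
t=7: L0/L1/L2 = BCFD/-/- → run B
t=8: L0/L1/L2 = CFDH/-/- → run C
t=9: L0/L1/L2 = CFDH/-/- → run C
t=10: L0/L1/L2 = CFDH/-/- → run C
t=11: L0/L1/L2 = FDH/-/- → run F
t=12: L0/L1/L2 = FDH/-/- → run F
t=13: L0/L1/L2 = FDH/-/- → run F
t=14: L0/L1/L2 = FDH/-/- → run F
t=15: L0/L1/L2 = DH/F/- → run D
t=16: L0/L1/L2 = DH/F/- → run D
t=17: L0/L1/L2 = DH/F/- → run D
t=18: L0/L1/L2 = DH/F/- → run D
t=19: L0/L1/L2 = H/FD/- → run H
t=20: L0/L1/L2 = H/FD/- → run H
t=21: L0/L1/L2 = H/FD/- → run H
t=22: L0/L1/L2 = H/FD/- → run H
t=23: L0/L1/L2 = -/FDH/- → run F
t=24: L0/L1/L2 = -/FDH/- → run F
t=25: L0/L1/L2 = -/DH/- → run D
t=26: L0/L1/L2 = -/H/- → run H
t=27: L0/L1/L2 = -/H/- → run H
t=28: L0/L1/L2 = -/H/- → run H
t=29: (idle)
t=30: (idle)
t=31: (idle)
t=32: (idle)
t=33: (idle)
t=34: (idle)
t=35: (idle)
t=36: (idle)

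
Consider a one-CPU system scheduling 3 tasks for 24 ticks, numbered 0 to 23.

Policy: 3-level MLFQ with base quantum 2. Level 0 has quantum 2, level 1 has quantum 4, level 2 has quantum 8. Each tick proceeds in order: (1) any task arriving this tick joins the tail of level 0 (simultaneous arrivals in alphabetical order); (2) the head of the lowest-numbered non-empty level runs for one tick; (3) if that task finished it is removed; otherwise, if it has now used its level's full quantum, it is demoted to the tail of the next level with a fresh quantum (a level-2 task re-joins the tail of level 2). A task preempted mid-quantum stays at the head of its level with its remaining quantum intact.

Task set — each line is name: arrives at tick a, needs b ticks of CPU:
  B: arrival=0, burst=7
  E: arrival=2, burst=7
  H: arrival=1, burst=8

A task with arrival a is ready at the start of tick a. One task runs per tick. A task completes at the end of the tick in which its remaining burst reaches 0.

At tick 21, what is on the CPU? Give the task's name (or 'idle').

t=0: L0/L1/L2 = B/-/- → run B
t=1: L0/L1/L2 = BH/-/- → run B
t=2: L0/L1/L2 = HE/B/- → run H
t=3: L0/L1/L2 = HE/B/- → run H
t=4: L0/L1/L2 = E/BH/- → run E
t=5: L0/L1/L2 = E/BH/- → run E
t=6: L0/L1/L2 = -/BHE/- → run B
t=7: L0/L1/L2 = -/BHE/- → run B
t=8: L0/L1/L2 = -/BHE/- → run B
t=9: L0/L1/L2 = -/BHE/- → run B
t=10: L0/L1/L2 = -/HE/B → run H
t=11: L0/L1/L2 = -/HE/B → run H
t=12: L0/L1/L2 = -/HE/B → run H
t=13: L0/L1/L2 = -/HE/B → run H
t=14: L0/L1/L2 = -/E/BH → run E
t=15: L0/L1/L2 = -/E/BH → run E
t=16: L0/L1/L2 = -/E/BH → run E
t=17: L0/L1/L2 = -/E/BH → run E
t=18: L0/L1/L2 = -/-/BHE → run B
t=19: L0/L1/L2 = -/-/HE → run H
t=20: L0/L1/L2 = -/-/HE → run H
t=21: L0/L1/L2 = -/-/E → run E
t=22: (idle)
t=23: (idle)

running at tick 21 = E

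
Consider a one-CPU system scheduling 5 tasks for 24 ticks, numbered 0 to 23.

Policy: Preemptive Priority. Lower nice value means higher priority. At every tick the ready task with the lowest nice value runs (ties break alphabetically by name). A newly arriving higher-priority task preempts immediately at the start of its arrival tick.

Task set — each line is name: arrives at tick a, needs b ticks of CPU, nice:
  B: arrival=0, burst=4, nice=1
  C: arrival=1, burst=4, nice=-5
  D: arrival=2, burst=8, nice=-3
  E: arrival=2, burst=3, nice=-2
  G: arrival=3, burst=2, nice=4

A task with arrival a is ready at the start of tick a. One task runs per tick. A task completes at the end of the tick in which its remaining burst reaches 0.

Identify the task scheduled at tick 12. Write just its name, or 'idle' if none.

t=0: ready={B} → run B
t=1: ready={B,C} → run C
t=2: ready={B,C,D,E} → run C
t=3: ready={B,C,D,E,G} → run C
t=4: ready={B,C,D,E,G} → run C
t=5: ready={B,D,E,G} → run D
t=6: ready={B,D,E,G} → run D
t=7: ready={B,D,E,G} → run D
t=8: ready={B,D,E,G} → run D
t=9: ready={B,D,E,G} → run D
t=10: ready={B,D,E,G} → run D
t=11: ready={B,D,E,G} → run D
t=12: ready={B,D,E,G} → run D
t=13: ready={B,E,G} → run E
t=14: ready={B,E,G} → run E
t=15: ready={B,E,G} → run E
t=16: ready={B,G} → run B
t=17: ready={B,G} → run B
t=18: ready={B,G} → run B
t=19: ready={G} → run G
t=20: ready={G} → run G
t=21: (idle)
t=22: (idle)
t=23: (idle)

running at tick 12 = D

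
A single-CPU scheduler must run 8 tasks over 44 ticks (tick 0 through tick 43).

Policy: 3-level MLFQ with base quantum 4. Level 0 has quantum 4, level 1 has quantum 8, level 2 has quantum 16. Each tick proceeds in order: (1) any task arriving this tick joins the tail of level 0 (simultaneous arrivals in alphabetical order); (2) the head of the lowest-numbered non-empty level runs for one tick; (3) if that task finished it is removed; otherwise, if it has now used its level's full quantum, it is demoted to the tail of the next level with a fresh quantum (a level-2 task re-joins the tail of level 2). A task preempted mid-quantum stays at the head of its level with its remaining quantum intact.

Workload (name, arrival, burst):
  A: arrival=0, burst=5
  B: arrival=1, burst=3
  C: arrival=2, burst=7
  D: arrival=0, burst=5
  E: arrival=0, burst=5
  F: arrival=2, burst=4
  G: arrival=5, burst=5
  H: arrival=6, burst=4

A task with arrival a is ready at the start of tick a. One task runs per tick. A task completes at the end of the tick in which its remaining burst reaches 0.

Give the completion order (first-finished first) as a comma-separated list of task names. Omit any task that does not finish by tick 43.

completion order = B, F, H, A, D, E, C, G

t=0: L0/L1/L2 = ADE/-/- → run A
t=1: L0/L1/L2 = ADEB/-/- → run A
t=2: L0/L1/L2 = ADEBCF/-/- → run A
t=3: L0/L1/L2 = ADEBCF/-/- → run A
t=4: L0/L1/L2 = DEBCF/A/- → run D
t=5: L0/L1/L2 = DEBCFG/A/- → run D
t=6: L0/L1/L2 = DEBCFGH/A/- → run D
t=7: L0/L1/L2 = DEBCFGH/A/- → run D
t=8: L0/L1/L2 = EBCFGH/AD/- → run E
t=9: L0/L1/L2 = EBCFGH/AD/- → run E
t=10: L0/L1/L2 = EBCFGH/AD/- → run E
t=11: L0/L1/L2 = EBCFGH/AD/- → run E
t=12: L0/L1/L2 = BCFGH/ADE/- → run B
t=13: L0/L1/L2 = BCFGH/ADE/- → run B
t=14: L0/L1/L2 = BCFGH/ADE/- → run B
t=15: L0/L1/L2 = CFGH/ADE/- → run C
t=16: L0/L1/L2 = CFGH/ADE/- → run C
t=17: L0/L1/L2 = CFGH/ADE/- → run C
t=18: L0/L1/L2 = CFGH/ADE/- → run C
t=19: L0/L1/L2 = FGH/ADEC/- → run F
t=20: L0/L1/L2 = FGH/ADEC/- → run F
t=21: L0/L1/L2 = FGH/ADEC/- → run F
t=22: L0/L1/L2 = FGH/ADEC/- → run F
t=23: L0/L1/L2 = GH/ADEC/- → run G
t=24: L0/L1/L2 = GH/ADEC/- → run G
t=25: L0/L1/L2 = GH/ADEC/- → run G
t=26: L0/L1/L2 = GH/ADEC/- → run G
t=27: L0/L1/L2 = H/ADECG/- → run H
t=28: L0/L1/L2 = H/ADECG/- → run H
t=29: L0/L1/L2 = H/ADECG/- → run H
t=30: L0/L1/L2 = H/ADECG/- → run H
t=31: L0/L1/L2 = -/ADECG/- → run A
t=32: L0/L1/L2 = -/DECG/- → run D
t=33: L0/L1/L2 = -/ECG/- → run E
t=34: L0/L1/L2 = -/CG/- → run C
t=35: L0/L1/L2 = -/CG/- → run C
t=36: L0/L1/L2 = -/CG/- → run C
t=37: L0/L1/L2 = -/G/- → run G
t=38: (idle)
t=39: (idle)
t=40: (idle)
t=41: (idle)
t=42: (idle)
t=43: (idle)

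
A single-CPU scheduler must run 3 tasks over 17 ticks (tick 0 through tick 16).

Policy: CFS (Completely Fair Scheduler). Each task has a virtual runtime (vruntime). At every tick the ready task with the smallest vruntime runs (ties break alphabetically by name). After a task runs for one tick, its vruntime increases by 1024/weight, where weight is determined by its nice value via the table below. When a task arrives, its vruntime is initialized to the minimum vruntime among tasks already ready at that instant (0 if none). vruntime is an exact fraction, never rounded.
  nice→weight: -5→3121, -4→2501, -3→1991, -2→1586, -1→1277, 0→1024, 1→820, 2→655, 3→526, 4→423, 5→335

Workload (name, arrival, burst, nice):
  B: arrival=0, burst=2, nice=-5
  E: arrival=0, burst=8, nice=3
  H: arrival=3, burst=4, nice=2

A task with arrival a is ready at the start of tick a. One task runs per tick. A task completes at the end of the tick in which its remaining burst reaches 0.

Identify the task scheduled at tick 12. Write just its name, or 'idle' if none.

running at tick 12 = E

t=0: vr[B=0 E=0] → run B
t=1: vr[B=1024/3121 E=0] → run E
t=2: vr[B=1024/3121 E=512/263] → run B
t=3: vr[E=512/263 H=512/263] → run E
t=4: vr[E=1024/263 H=512/263] → run H
t=5: vr[E=1024/263 H=604672/172265] → run H
t=6: vr[E=1024/263 H=873984/172265] → run E
t=7: vr[E=1536/263 H=873984/172265] → run H
t=8: vr[E=1536/263 H=1143296/172265] → run E
t=9: vr[E=2048/263 H=1143296/172265] → run H
t=10: vr[E=2048/263] → run E
t=11: vr[E=2560/263] → run E
t=12: vr[E=3072/263] → run E
t=13: vr[E=3584/263] → run E
t=14: (idle)
t=15: (idle)
t=16: (idle)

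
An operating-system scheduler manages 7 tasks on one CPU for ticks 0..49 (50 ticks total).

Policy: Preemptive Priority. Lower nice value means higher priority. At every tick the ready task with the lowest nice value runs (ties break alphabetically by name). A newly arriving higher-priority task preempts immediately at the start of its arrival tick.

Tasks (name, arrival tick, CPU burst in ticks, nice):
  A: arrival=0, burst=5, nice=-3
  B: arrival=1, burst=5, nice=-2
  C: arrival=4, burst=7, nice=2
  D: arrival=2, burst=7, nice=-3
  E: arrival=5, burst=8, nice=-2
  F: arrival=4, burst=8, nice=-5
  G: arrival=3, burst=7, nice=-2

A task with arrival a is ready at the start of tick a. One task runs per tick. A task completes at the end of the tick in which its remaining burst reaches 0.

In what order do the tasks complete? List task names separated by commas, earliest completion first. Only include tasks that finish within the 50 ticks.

completion order = F, A, D, B, E, G, C

t=0: ready={A} → run A
t=1: ready={A,B} → run A
t=2: ready={A,B,D} → run A
t=3: ready={A,B,D,G} → run A
t=4: ready={A,B,C,D,F,G} → run F
t=5: ready={A,B,C,D,E,F,G} → run F
t=6: ready={A,B,C,D,E,F,G} → run F
t=7: ready={A,B,C,D,E,F,G} → run F
t=8: ready={A,B,C,D,E,F,G} → run F
t=9: ready={A,B,C,D,E,F,G} → run F
t=10: ready={A,B,C,D,E,F,G} → run F
t=11: ready={A,B,C,D,E,F,G} → run F
t=12: ready={A,B,C,D,E,G} → run A
t=13: ready={B,C,D,E,G} → run D
t=14: ready={B,C,D,E,G} → run D
t=15: ready={B,C,D,E,G} → run D
t=16: ready={B,C,D,E,G} → run D
t=17: ready={B,C,D,E,G} → run D
t=18: ready={B,C,D,E,G} → run D
t=19: ready={B,C,D,E,G} → run D
t=20: ready={B,C,E,G} → run B
t=21: ready={B,C,E,G} → run B
t=22: ready={B,C,E,G} → run B
t=23: ready={B,C,E,G} → run B
t=24: ready={B,C,E,G} → run B
t=25: ready={C,E,G} → run E
t=26: ready={C,E,G} → run E
t=27: ready={C,E,G} → run E
t=28: ready={C,E,G} → run E
t=29: ready={C,E,G} → run E
t=30: ready={C,E,G} → run E
t=31: ready={C,E,G} → run E
t=32: ready={C,E,G} → run E
t=33: ready={C,G} → run G
t=34: ready={C,G} → run G
t=35: ready={C,G} → run G
t=36: ready={C,G} → run G
t=37: ready={C,G} → run G
t=38: ready={C,G} → run G
t=39: ready={C,G} → run G
t=40: ready={C} → run C
t=41: ready={C} → run C
t=42: ready={C} → run C
t=43: ready={C} → run C
t=44: ready={C} → run C
t=45: ready={C} → run C
t=46: ready={C} → run C
t=47: (idle)
t=48: (idle)
t=49: (idle)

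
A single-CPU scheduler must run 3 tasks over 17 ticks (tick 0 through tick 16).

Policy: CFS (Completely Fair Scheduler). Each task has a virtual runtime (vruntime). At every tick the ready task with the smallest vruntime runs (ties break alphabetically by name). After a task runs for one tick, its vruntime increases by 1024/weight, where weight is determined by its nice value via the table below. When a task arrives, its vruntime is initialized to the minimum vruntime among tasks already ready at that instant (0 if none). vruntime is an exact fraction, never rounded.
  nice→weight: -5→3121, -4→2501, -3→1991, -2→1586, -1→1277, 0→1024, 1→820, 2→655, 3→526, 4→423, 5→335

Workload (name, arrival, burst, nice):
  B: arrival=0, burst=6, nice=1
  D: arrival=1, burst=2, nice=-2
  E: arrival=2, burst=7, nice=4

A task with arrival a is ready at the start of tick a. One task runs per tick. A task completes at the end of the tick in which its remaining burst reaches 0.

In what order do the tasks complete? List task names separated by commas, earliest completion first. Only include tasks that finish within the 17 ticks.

t=0: vr[B=0] → run B
t=1: vr[B=256/205 D=256/205] → run B
t=2: vr[B=512/205 D=256/205 E=256/205] → run D
t=3: vr[B=512/205 D=307968/162565 E=256/205] → run E
t=4: vr[B=512/205 D=307968/162565 E=318208/86715] → run D
t=5: vr[B=512/205 E=318208/86715] → run B
t=6: vr[B=768/205 E=318208/86715] → run E
t=7: vr[B=768/205 E=528128/86715] → run B
t=8: vr[B=1024/205 E=528128/86715] → run B
t=9: vr[B=256/41 E=528128/86715] → run E
t=10: vr[B=256/41 E=246016/28905] → run B
t=11: vr[E=246016/28905] → run E
t=12: vr[E=947968/86715] → run E
t=13: vr[E=1157888/86715] → run E
t=14: vr[E=455936/28905] → run E
t=15: (idle)
t=16: (idle)

completion order = D, B, E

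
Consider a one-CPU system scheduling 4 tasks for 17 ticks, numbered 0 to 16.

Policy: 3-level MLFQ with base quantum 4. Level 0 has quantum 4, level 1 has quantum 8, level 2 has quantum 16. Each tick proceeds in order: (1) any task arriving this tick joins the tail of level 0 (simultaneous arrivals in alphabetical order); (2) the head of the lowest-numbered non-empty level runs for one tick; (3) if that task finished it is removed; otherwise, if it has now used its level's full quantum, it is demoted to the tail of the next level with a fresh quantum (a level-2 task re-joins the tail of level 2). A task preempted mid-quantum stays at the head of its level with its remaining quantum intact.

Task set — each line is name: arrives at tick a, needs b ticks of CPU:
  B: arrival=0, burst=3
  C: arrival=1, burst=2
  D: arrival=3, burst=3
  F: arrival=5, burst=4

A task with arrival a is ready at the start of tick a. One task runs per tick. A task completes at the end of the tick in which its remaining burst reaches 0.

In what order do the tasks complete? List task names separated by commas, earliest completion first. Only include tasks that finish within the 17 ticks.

t=0: L0/L1/L2 = B/-/- → run B
t=1: L0/L1/L2 = BC/-/- → run B
t=2: L0/L1/L2 = BC/-/- → run B
t=3: L0/L1/L2 = CD/-/- → run C
t=4: L0/L1/L2 = CD/-/- → run C
t=5: L0/L1/L2 = DF/-/- → run D
t=6: L0/L1/L2 = DF/-/- → run D
t=7: L0/L1/L2 = DF/-/- → run D
t=8: L0/L1/L2 = F/-/- → run F
t=9: L0/L1/L2 = F/-/- → run F
t=10: L0/L1/L2 = F/-/- → run F
t=11: L0/L1/L2 = F/-/- → run F
t=12: (idle)
t=13: (idle)
t=14: (idle)
t=15: (idle)
t=16: (idle)

completion order = B, C, D, F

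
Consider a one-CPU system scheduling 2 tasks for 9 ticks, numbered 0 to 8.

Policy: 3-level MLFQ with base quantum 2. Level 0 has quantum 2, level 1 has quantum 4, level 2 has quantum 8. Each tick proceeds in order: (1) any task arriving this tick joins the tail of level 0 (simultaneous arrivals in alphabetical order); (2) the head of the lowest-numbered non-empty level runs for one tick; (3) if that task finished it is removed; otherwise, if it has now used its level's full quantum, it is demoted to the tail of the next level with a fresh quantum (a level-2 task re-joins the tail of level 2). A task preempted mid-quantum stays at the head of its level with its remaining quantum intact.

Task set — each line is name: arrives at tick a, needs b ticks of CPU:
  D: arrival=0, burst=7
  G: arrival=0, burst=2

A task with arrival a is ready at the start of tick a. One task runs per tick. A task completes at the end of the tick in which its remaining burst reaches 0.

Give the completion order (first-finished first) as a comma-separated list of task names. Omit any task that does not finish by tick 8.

t=0: L0/L1/L2 = DG/-/- → run D
t=1: L0/L1/L2 = DG/-/- → run D
t=2: L0/L1/L2 = G/D/- → run G
t=3: L0/L1/L2 = G/D/- → run G
t=4: L0/L1/L2 = -/D/- → run D
t=5: L0/L1/L2 = -/D/- → run D
t=6: L0/L1/L2 = -/D/- → run D
t=7: L0/L1/L2 = -/D/- → run D
t=8: L0/L1/L2 = -/-/D → run D

completion order = G, D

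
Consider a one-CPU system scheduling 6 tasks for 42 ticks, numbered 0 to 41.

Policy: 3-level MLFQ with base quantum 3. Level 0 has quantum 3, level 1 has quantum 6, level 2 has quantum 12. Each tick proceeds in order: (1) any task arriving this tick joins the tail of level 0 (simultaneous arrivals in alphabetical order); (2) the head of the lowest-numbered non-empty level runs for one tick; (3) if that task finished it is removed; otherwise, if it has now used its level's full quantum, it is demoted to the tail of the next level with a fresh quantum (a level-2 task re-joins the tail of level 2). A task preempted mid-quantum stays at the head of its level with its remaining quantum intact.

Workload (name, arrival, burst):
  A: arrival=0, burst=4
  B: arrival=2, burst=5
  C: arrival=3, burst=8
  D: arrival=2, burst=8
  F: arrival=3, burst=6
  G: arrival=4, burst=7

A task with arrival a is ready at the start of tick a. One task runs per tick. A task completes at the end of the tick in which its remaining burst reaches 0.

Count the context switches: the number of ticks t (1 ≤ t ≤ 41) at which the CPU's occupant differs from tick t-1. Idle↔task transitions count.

t=0: L0/L1/L2 = A/-/- → run A
t=1: L0/L1/L2 = A/-/- → run A
t=2: L0/L1/L2 = ABD/-/- → run A
t=3: L0/L1/L2 = BDCF/A/- → run B
t=4: L0/L1/L2 = BDCFG/A/- → run B
t=5: L0/L1/L2 = BDCFG/A/- → run B
t=6: L0/L1/L2 = DCFG/AB/- → run D
t=7: L0/L1/L2 = DCFG/AB/- → run D
t=8: L0/L1/L2 = DCFG/AB/- → run D
t=9: L0/L1/L2 = CFG/ABD/- → run C
t=10: L0/L1/L2 = CFG/ABD/- → run C
t=11: L0/L1/L2 = CFG/ABD/- → run C
t=12: L0/L1/L2 = FG/ABDC/- → run F
t=13: L0/L1/L2 = FG/ABDC/- → run F
t=14: L0/L1/L2 = FG/ABDC/- → run F
t=15: L0/L1/L2 = G/ABDCF/- → run G
t=16: L0/L1/L2 = G/ABDCF/- → run G
t=17: L0/L1/L2 = G/ABDCF/- → run G
t=18: L0/L1/L2 = -/ABDCFG/- → run A
t=19: L0/L1/L2 = -/BDCFG/- → run B
t=20: L0/L1/L2 = -/BDCFG/- → run B
t=21: L0/L1/L2 = -/DCFG/- → run D
t=22: L0/L1/L2 = -/DCFG/- → run D
t=23: L0/L1/L2 = -/DCFG/- → run D
t=24: L0/L1/L2 = -/DCFG/- → run D
t=25: L0/L1/L2 = -/DCFG/- → run D
t=26: L0/L1/L2 = -/CFG/- → run C
t=27: L0/L1/L2 = -/CFG/- → run C
t=28: L0/L1/L2 = -/CFG/- → run C
t=29: L0/L1/L2 = -/CFG/- → run C
t=30: L0/L1/L2 = -/CFG/- → run C
t=31: L0/L1/L2 = -/FG/- → run F
t=32: L0/L1/L2 = -/FG/- → run F
t=33: L0/L1/L2 = -/FG/- → run F
t=34: L0/L1/L2 = -/G/- → run G
t=35: L0/L1/L2 = -/G/- → run G
t=36: L0/L1/L2 = -/G/- → run G
t=37: L0/L1/L2 = -/G/- → run G
t=38: (idle)
t=39: (idle)
t=40: (idle)
t=41: (idle)

context switches = 12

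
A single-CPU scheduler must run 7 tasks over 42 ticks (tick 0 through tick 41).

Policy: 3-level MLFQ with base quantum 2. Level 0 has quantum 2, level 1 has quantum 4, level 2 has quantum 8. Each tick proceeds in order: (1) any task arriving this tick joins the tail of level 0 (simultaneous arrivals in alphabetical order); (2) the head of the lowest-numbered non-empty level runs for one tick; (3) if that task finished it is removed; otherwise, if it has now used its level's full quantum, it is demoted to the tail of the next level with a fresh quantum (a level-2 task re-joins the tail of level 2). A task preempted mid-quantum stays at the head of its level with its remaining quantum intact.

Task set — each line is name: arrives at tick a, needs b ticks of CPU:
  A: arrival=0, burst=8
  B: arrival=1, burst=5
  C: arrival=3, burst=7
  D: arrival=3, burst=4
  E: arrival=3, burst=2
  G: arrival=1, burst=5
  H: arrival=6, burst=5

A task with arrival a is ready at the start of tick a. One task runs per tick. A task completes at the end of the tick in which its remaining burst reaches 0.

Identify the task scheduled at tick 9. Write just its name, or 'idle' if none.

t=0: L0/L1/L2 = A/-/- → run A
t=1: L0/L1/L2 = ABG/-/- → run A
t=2: L0/L1/L2 = BG/A/- → run B
t=3: L0/L1/L2 = BGCDE/A/- → run B
t=4: L0/L1/L2 = GCDE/AB/- → run G
t=5: L0/L1/L2 = GCDE/AB/- → run G
t=6: L0/L1/L2 = CDEH/ABG/- → run C
t=7: L0/L1/L2 = CDEH/ABG/- → run C
t=8: L0/L1/L2 = DEH/ABGC/- → run D
t=9: L0/L1/L2 = DEH/ABGC/- → run D
t=10: L0/L1/L2 = EH/ABGCD/- → run E
t=11: L0/L1/L2 = EH/ABGCD/- → run E
t=12: L0/L1/L2 = H/ABGCD/- → run H
t=13: L0/L1/L2 = H/ABGCD/- → run H
t=14: L0/L1/L2 = -/ABGCDH/- → run A
t=15: L0/L1/L2 = -/ABGCDH/- → run A
t=16: L0/L1/L2 = -/ABGCDH/- → run A
t=17: L0/L1/L2 = -/ABGCDH/- → run A
t=18: L0/L1/L2 = -/BGCDH/A → run B
t=19: L0/L1/L2 = -/BGCDH/A → run B
t=20: L0/L1/L2 = -/BGCDH/A → run B
t=21: L0/L1/L2 = -/GCDH/A → run G
t=22: L0/L1/L2 = -/GCDH/A → run G
t=23: L0/L1/L2 = -/GCDH/A → run G
t=24: L0/L1/L2 = -/CDH/A → run C
t=25: L0/L1/L2 = -/CDH/A → run C
t=26: L0/L1/L2 = -/CDH/A → run C
t=27: L0/L1/L2 = -/CDH/A → run C
t=28: L0/L1/L2 = -/DH/AC → run D
t=29: L0/L1/L2 = -/DH/AC → run D
t=30: L0/L1/L2 = -/H/AC → run H
t=31: L0/L1/L2 = -/H/AC → run H
t=32: L0/L1/L2 = -/H/AC → run H
t=33: L0/L1/L2 = -/-/AC → run A
t=34: L0/L1/L2 = -/-/AC → run A
t=35: L0/L1/L2 = -/-/C → run C
t=36: (idle)
t=37: (idle)
t=38: (idle)
t=39: (idle)
t=40: (idle)
t=41: (idle)

running at tick 9 = D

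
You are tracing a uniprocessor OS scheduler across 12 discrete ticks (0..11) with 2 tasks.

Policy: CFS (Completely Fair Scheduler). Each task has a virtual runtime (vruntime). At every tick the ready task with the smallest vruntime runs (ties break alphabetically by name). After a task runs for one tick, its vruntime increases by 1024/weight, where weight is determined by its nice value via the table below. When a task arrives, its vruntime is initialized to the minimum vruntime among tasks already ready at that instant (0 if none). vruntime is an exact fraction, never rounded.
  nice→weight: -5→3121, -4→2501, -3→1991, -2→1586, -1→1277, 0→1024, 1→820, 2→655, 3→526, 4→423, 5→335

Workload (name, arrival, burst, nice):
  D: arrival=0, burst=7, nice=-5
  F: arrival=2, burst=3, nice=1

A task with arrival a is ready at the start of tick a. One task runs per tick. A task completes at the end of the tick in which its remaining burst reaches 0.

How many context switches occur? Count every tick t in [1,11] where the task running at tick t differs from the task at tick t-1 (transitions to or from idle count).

context switches = 6

t=0: vr[D=0] → run D
t=1: vr[D=1024/3121] → run D
t=2: vr[D=2048/3121 F=2048/3121] → run D
t=3: vr[D=3072/3121 F=2048/3121] → run F
t=4: vr[D=3072/3121 F=1218816/639805] → run D
t=5: vr[D=4096/3121 F=1218816/639805] → run D
t=6: vr[D=5120/3121 F=1218816/639805] → run D
t=7: vr[D=6144/3121 F=1218816/639805] → run F
t=8: vr[D=6144/3121 F=2017792/639805] → run D
t=9: vr[F=2017792/639805] → run F
t=10: (idle)
t=11: (idle)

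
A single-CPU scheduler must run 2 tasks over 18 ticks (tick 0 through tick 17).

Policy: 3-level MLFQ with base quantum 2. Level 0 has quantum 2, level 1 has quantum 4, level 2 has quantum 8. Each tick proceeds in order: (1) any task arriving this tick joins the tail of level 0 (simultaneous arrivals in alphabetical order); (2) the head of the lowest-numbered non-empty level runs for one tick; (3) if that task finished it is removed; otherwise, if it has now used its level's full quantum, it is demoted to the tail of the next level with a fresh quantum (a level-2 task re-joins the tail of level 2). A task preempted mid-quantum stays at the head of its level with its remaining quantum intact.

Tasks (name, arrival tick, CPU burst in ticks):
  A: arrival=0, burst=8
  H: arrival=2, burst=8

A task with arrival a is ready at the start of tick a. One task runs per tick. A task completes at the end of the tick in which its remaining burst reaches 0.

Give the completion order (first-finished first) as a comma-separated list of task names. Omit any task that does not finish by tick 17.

t=0: L0/L1/L2 = A/-/- → run A
t=1: L0/L1/L2 = A/-/- → run A
t=2: L0/L1/L2 = H/A/- → run H
t=3: L0/L1/L2 = H/A/- → run H
t=4: L0/L1/L2 = -/AH/- → run A
t=5: L0/L1/L2 = -/AH/- → run A
t=6: L0/L1/L2 = -/AH/- → run A
t=7: L0/L1/L2 = -/AH/- → run A
t=8: L0/L1/L2 = -/H/A → run H
t=9: L0/L1/L2 = -/H/A → run H
t=10: L0/L1/L2 = -/H/A → run H
t=11: L0/L1/L2 = -/H/A → run H
t=12: L0/L1/L2 = -/-/AH → run A
t=13: L0/L1/L2 = -/-/AH → run A
t=14: L0/L1/L2 = -/-/H → run H
t=15: L0/L1/L2 = -/-/H → run H
t=16: (idle)
t=17: (idle)

completion order = A, H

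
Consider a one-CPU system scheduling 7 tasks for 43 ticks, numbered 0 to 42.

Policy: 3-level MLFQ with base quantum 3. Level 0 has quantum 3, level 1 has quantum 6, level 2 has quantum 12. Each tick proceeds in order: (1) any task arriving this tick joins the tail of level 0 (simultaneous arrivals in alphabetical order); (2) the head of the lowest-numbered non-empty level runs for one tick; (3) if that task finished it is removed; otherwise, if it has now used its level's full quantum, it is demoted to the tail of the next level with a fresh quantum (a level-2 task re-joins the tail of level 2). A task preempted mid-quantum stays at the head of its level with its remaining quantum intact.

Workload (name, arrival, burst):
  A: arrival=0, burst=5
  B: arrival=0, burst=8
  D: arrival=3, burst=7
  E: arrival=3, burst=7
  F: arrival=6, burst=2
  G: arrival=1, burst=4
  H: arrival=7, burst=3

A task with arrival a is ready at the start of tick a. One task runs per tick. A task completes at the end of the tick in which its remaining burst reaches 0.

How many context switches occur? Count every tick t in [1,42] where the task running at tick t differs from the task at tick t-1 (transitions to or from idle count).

t=0: L0/L1/L2 = AB/-/- → run A
t=1: L0/L1/L2 = ABG/-/- → run A
t=2: L0/L1/L2 = ABG/-/- → run A
t=3: L0/L1/L2 = BGDE/A/- → run B
t=4: L0/L1/L2 = BGDE/A/- → run B
t=5: L0/L1/L2 = BGDE/A/- → run B
t=6: L0/L1/L2 = GDEF/AB/- → run G
t=7: L0/L1/L2 = GDEFH/AB/- → run G
t=8: L0/L1/L2 = GDEFH/AB/- → run G
t=9: L0/L1/L2 = DEFH/ABG/- → run D
t=10: L0/L1/L2 = DEFH/ABG/- → run D
t=11: L0/L1/L2 = DEFH/ABG/- → run D
t=12: L0/L1/L2 = EFH/ABGD/- → run E
t=13: L0/L1/L2 = EFH/ABGD/- → run E
t=14: L0/L1/L2 = EFH/ABGD/- → run E
t=15: L0/L1/L2 = FH/ABGDE/- → run F
t=16: L0/L1/L2 = FH/ABGDE/- → run F
t=17: L0/L1/L2 = H/ABGDE/- → run H
t=18: L0/L1/L2 = H/ABGDE/- → run H
t=19: L0/L1/L2 = H/ABGDE/- → run H
t=20: L0/L1/L2 = -/ABGDE/- → run A
t=21: L0/L1/L2 = -/ABGDE/- → run A
t=22: L0/L1/L2 = -/BGDE/- → run B
t=23: L0/L1/L2 = -/BGDE/- → run B
t=24: L0/L1/L2 = -/BGDE/- → run B
t=25: L0/L1/L2 = -/BGDE/- → run B
t=26: L0/L1/L2 = -/BGDE/- → run B
t=27: L0/L1/L2 = -/GDE/- → run G
t=28: L0/L1/L2 = -/DE/- → run D
t=29: L0/L1/L2 = -/DE/- → run D
t=30: L0/L1/L2 = -/DE/- → run D
t=31: L0/L1/L2 = -/DE/- → run D
t=32: L0/L1/L2 = -/E/- → run E
t=33: L0/L1/L2 = -/E/- → run E
t=34: L0/L1/L2 = -/E/- → run E
t=35: L0/L1/L2 = -/E/- → run E
t=36: (idle)
t=37: (idle)
t=38: (idle)
t=39: (idle)
t=40: (idle)
t=41: (idle)
t=42: (idle)

context switches = 12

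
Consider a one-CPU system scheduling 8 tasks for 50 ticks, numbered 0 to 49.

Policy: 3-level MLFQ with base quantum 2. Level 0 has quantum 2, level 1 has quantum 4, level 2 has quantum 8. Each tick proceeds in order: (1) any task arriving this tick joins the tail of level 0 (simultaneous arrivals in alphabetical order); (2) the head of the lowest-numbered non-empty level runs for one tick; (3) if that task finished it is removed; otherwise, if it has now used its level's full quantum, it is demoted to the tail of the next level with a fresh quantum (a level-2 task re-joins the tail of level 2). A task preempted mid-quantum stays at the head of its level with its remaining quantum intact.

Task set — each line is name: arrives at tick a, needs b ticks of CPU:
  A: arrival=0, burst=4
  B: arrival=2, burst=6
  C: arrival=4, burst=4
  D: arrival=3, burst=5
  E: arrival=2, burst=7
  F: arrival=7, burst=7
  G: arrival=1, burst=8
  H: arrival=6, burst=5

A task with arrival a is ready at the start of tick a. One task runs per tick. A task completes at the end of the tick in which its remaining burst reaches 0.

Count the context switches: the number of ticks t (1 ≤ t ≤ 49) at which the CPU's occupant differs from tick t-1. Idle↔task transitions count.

context switches = 19

t=0: L0/L1/L2 = A/-/- → run A
t=1: L0/L1/L2 = AG/-/- → run A
t=2: L0/L1/L2 = GBE/A/- → run G
t=3: L0/L1/L2 = GBED/A/- → run G
t=4: L0/L1/L2 = BEDC/AG/- → run B
t=5: L0/L1/L2 = BEDC/AG/- → run B
t=6: L0/L1/L2 = EDCH/AGB/- → run E
t=7: L0/L1/L2 = EDCHF/AGB/- → run E
t=8: L0/L1/L2 = DCHF/AGBE/- → run D
t=9: L0/L1/L2 = DCHF/AGBE/- → run D
t=10: L0/L1/L2 = CHF/AGBED/- → run C
t=11: L0/L1/L2 = CHF/AGBED/- → run C
t=12: L0/L1/L2 = HF/AGBEDC/- → run H
t=13: L0/L1/L2 = HF/AGBEDC/- → run H
t=14: L0/L1/L2 = F/AGBEDCH/- → run F
t=15: L0/L1/L2 = F/AGBEDCH/- → run F
t=16: L0/L1/L2 = -/AGBEDCHF/- → run A
t=17: L0/L1/L2 = -/AGBEDCHF/- → run A
t=18: L0/L1/L2 = -/GBEDCHF/- → run G
t=19: L0/L1/L2 = -/GBEDCHF/- → run G
t=20: L0/L1/L2 = -/GBEDCHF/- → run G
t=21: L0/L1/L2 = -/GBEDCHF/- → run G
t=22: L0/L1/L2 = -/BEDCHF/G → run B
t=23: L0/L1/L2 = -/BEDCHF/G → run B
t=24: L0/L1/L2 = -/BEDCHF/G → run B
t=25: L0/L1/L2 = -/BEDCHF/G → run B
t=26: L0/L1/L2 = -/EDCHF/G → run E
t=27: L0/L1/L2 = -/EDCHF/G → run E
t=28: L0/L1/L2 = -/EDCHF/G → run E
t=29: L0/L1/L2 = -/EDCHF/G → run E
t=30: L0/L1/L2 = -/DCHF/GE → run D
t=31: L0/L1/L2 = -/DCHF/GE → run D
t=32: L0/L1/L2 = -/DCHF/GE → run D
t=33: L0/L1/L2 = -/CHF/GE → run C
t=34: L0/L1/L2 = -/CHF/GE → run C
t=35: L0/L1/L2 = -/HF/GE → run H
t=36: L0/L1/L2 = -/HF/GE → run H
t=37: L0/L1/L2 = -/HF/GE → run H
t=38: L0/L1/L2 = -/F/GE → run F
t=39: L0/L1/L2 = -/F/GE → run F
t=40: L0/L1/L2 = -/F/GE → run F
t=41: L0/L1/L2 = -/F/GE → run F
t=42: L0/L1/L2 = -/-/GEF → run G
t=43: L0/L1/L2 = -/-/GEF → run G
t=44: L0/L1/L2 = -/-/EF → run E
t=45: L0/L1/L2 = -/-/F → run F
t=46: (idle)
t=47: (idle)
t=48: (idle)
t=49: (idle)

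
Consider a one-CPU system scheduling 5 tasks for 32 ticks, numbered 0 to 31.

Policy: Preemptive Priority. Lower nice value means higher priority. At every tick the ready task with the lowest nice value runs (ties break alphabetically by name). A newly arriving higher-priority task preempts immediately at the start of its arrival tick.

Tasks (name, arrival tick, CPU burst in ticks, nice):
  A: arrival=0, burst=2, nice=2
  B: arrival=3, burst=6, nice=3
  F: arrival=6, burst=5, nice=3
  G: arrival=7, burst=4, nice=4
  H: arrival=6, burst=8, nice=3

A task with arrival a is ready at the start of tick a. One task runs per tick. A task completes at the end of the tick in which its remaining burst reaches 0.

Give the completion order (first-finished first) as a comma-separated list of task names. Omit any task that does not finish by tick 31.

completion order = A, B, F, H, G

t=0: ready={A} → run A
t=1: ready={A} → run A
t=2: (idle)
t=3: ready={B} → run B
t=4: ready={B} → run B
t=5: ready={B} → run B
t=6: ready={B,F,H} → run B
t=7: ready={B,F,G,H} → run B
t=8: ready={B,F,G,H} → run B
t=9: ready={F,G,H} → run F
t=10: ready={F,G,H} → run F
t=11: ready={F,G,H} → run F
t=12: ready={F,G,H} → run F
t=13: ready={F,G,H} → run F
t=14: ready={G,H} → run H
t=15: ready={G,H} → run H
t=16: ready={G,H} → run H
t=17: ready={G,H} → run H
t=18: ready={G,H} → run H
t=19: ready={G,H} → run H
t=20: ready={G,H} → run H
t=21: ready={G,H} → run H
t=22: ready={G} → run G
t=23: ready={G} → run G
t=24: ready={G} → run G
t=25: ready={G} → run G
t=26: (idle)
t=27: (idle)
t=28: (idle)
t=29: (idle)
t=30: (idle)
t=31: (idle)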